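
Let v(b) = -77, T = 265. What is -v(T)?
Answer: 77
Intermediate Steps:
-v(T) = -1*(-77) = 77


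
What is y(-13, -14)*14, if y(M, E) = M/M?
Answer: 14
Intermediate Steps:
y(M, E) = 1
y(-13, -14)*14 = 1*14 = 14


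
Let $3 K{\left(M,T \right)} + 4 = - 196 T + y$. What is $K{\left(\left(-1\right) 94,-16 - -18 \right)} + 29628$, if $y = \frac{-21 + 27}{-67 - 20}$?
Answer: $\frac{2566150}{87} \approx 29496.0$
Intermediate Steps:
$y = - \frac{2}{29}$ ($y = \frac{6}{-87} = 6 \left(- \frac{1}{87}\right) = - \frac{2}{29} \approx -0.068966$)
$K{\left(M,T \right)} = - \frac{118}{87} - \frac{196 T}{3}$ ($K{\left(M,T \right)} = - \frac{4}{3} + \frac{- 196 T - \frac{2}{29}}{3} = - \frac{4}{3} + \frac{- \frac{2}{29} - 196 T}{3} = - \frac{4}{3} - \left(\frac{2}{87} + \frac{196 T}{3}\right) = - \frac{118}{87} - \frac{196 T}{3}$)
$K{\left(\left(-1\right) 94,-16 - -18 \right)} + 29628 = \left(- \frac{118}{87} - \frac{196 \left(-16 - -18\right)}{3}\right) + 29628 = \left(- \frac{118}{87} - \frac{196 \left(-16 + 18\right)}{3}\right) + 29628 = \left(- \frac{118}{87} - \frac{392}{3}\right) + 29628 = - \frac{11486}{87} + 29628 = \frac{2566150}{87}$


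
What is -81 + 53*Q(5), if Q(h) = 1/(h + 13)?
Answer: -1405/18 ≈ -78.056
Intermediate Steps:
Q(h) = 1/(13 + h)
-81 + 53*Q(5) = -81 + 53/(13 + 5) = -81 + 53/18 = -1405/18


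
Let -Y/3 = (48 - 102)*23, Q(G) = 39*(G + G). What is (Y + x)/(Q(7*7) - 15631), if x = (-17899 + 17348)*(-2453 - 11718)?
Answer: -7811947/11809 ≈ -661.52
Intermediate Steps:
Q(G) = 78*G (Q(G) = 39*(2*G) = 78*G)
Y = 3726 (Y = -3*(48 - 102)*23 = -(-162)*23 = -3*(-1242) = 3726)
x = 7808221 (x = -551*(-14171) = 7808221)
(Y + x)/(Q(7*7) - 15631) = (3726 + 7808221)/(78*(7*7) - 15631) = 7811947/(78*49 - 15631) = 7811947/(3822 - 15631) = 7811947/(-11809) = 7811947*(-1/11809) = -7811947/11809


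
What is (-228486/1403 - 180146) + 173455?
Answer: -9615959/1403 ≈ -6853.9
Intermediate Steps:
(-228486/1403 - 180146) + 173455 = -252973324/1403 + 173455 = -9615959/1403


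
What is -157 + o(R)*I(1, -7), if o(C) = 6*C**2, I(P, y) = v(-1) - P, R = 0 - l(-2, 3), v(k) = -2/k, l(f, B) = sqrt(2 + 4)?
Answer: -121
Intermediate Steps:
l(f, B) = sqrt(6)
R = -sqrt(6) (R = 0 - sqrt(6) = -sqrt(6) ≈ -2.4495)
I(P, y) = 2 - P (I(P, y) = -2/(-1) - P = -2*(-1) - P = 2 - P)
-157 + o(R)*I(1, -7) = -157 + (6*(-sqrt(6))**2)*(2 - 1*1) = -157 + (6*6)*(2 - 1) = -157 + 36*1 = -157 + 36 = -121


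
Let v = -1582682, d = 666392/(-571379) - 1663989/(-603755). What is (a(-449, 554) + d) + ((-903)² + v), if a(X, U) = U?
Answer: -264496750063537384/344972928145 ≈ -7.6672e+5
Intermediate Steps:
d = 548430868871/344972928145 (d = 666392*(-1/571379) - 1663989*(-1/603755) = -666392/571379 + 1663989/603755 = 548430868871/344972928145 ≈ 1.5898)
(a(-449, 554) + d) + ((-903)² + v) = (554 + 548430868871/344972928145) + ((-903)² - 1582682) = 191663433061201/344972928145 + (815409 - 1582682) = 191663433061201/344972928145 - 767273 = -264496750063537384/344972928145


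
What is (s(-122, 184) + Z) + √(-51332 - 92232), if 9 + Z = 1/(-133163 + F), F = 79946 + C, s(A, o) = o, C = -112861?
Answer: 29063649/166078 + 2*I*√35891 ≈ 175.0 + 378.9*I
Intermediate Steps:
F = -32915 (F = 79946 - 112861 = -32915)
Z = -1494703/166078 (Z = -9 + 1/(-133163 - 32915) = -9 + 1/(-166078) = -9 - 1/166078 = -1494703/166078 ≈ -9.0000)
(s(-122, 184) + Z) + √(-51332 - 92232) = (184 - 1494703/166078) + √(-51332 - 92232) = 29063649/166078 + √(-143564) = 29063649/166078 + 2*I*√35891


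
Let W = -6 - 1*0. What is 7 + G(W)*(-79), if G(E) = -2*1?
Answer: 165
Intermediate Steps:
W = -6 (W = -6 + 0 = -6)
G(E) = -2
7 + G(W)*(-79) = 7 - 2*(-79) = 7 + 158 = 165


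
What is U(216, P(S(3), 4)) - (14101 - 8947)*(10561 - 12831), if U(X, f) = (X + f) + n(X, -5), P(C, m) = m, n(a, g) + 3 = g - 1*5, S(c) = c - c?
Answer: 11699787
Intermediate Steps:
S(c) = 0
n(a, g) = -8 + g (n(a, g) = -3 + (g - 1*5) = -3 + (g - 5) = -3 + (-5 + g) = -8 + g)
U(X, f) = -13 + X + f (U(X, f) = (X + f) + (-8 - 5) = (X + f) - 13 = -13 + X + f)
U(216, P(S(3), 4)) - (14101 - 8947)*(10561 - 12831) = (-13 + 216 + 4) - (14101 - 8947)*(10561 - 12831) = 207 - 5154*(-2270) = 207 - 1*(-11699580) = 207 + 11699580 = 11699787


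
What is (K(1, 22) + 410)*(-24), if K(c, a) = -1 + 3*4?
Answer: -10104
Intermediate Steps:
K(c, a) = 11 (K(c, a) = -1 + 12 = 11)
(K(1, 22) + 410)*(-24) = (11 + 410)*(-24) = 421*(-24) = -10104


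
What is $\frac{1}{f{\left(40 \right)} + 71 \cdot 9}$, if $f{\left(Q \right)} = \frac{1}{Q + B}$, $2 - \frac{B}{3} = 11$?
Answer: $\frac{13}{8308} \approx 0.0015648$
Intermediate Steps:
$B = -27$ ($B = 6 - 33 = -27$)
$f{\left(Q \right)} = \frac{1}{-27 + Q}$ ($f{\left(Q \right)} = \frac{1}{Q - 27} = \frac{1}{-27 + Q}$)
$\frac{1}{f{\left(40 \right)} + 71 \cdot 9} = \frac{1}{\frac{1}{-27 + 40} + 71 \cdot 9} = \frac{1}{\frac{1}{13} + 639} = \frac{1}{\frac{8308}{13}} = \frac{13}{8308}$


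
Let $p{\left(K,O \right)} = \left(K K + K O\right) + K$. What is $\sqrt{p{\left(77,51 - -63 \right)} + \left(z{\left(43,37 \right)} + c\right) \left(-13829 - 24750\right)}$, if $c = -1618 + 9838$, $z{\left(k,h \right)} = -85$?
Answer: $i \sqrt{313825381} \approx 17715.0 i$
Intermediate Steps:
$c = 8220$
$p{\left(K,O \right)} = K + K^{2} + K O$ ($p{\left(K,O \right)} = \left(K^{2} + K O\right) + K = K + K^{2} + K O$)
$\sqrt{p{\left(77,51 - -63 \right)} + \left(z{\left(43,37 \right)} + c\right) \left(-13829 - 24750\right)} = \sqrt{77 \left(1 + 77 + \left(51 - -63\right)\right) + \left(-85 + 8220\right) \left(-13829 - 24750\right)} = \sqrt{77 \left(1 + 77 + \left(51 + 63\right)\right) + 8135 \left(-38579\right)} = \sqrt{77 \left(1 + 77 + 114\right) - 313840165} = \sqrt{77 \cdot 192 - 313840165} = \sqrt{14784 - 313840165} = \sqrt{-313825381} = i \sqrt{313825381}$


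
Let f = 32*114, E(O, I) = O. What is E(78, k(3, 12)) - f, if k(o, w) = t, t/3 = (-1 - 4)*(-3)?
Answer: -3570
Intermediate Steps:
t = 45 (t = 3*((-1 - 4)*(-3)) = 3*(-5*(-3)) = 3*15 = 45)
k(o, w) = 45
f = 3648
E(78, k(3, 12)) - f = 78 - 1*3648 = 78 - 3648 = -3570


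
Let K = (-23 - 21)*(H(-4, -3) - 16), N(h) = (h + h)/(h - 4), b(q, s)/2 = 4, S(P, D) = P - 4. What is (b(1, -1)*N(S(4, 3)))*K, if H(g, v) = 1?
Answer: 0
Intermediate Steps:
S(P, D) = -4 + P
b(q, s) = 8 (b(q, s) = 2*4 = 8)
N(h) = 2*h/(-4 + h) (N(h) = (2*h)/(-4 + h) = 2*h/(-4 + h))
K = 660 (K = (-23 - 21)*(1 - 16) = -44*(-15) = 660)
(b(1, -1)*N(S(4, 3)))*K = (8*(2*(-4 + 4)/(-4 + (-4 + 4))))*660 = (8*(2*0/(-4 + 0)))*660 = (8*(2*0/(-4)))*660 = (8*(2*0*(-1/4)))*660 = (8*0)*660 = 0*660 = 0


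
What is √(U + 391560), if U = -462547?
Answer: I*√70987 ≈ 266.43*I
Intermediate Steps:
√(U + 391560) = √(-462547 + 391560) = √(-70987) = I*√70987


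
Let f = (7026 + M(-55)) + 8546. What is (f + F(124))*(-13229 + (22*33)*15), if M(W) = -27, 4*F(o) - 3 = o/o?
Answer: -36362094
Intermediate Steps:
F(o) = 1 (F(o) = ¾ + (o/o)/4 = ¾ + (¼)*1 = ¾ + ¼ = 1)
f = 15545 (f = (7026 - 27) + 8546 = 6999 + 8546 = 15545)
(f + F(124))*(-13229 + (22*33)*15) = (15545 + 1)*(-13229 + (22*33)*15) = 15546*(-13229 + 726*15) = 15546*(-13229 + 10890) = 15546*(-2339) = -36362094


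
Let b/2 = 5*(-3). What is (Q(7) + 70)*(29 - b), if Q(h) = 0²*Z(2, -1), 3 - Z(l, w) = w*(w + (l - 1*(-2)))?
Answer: 4130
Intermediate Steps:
b = -30 (b = 2*(5*(-3)) = 2*(-15) = -30)
Z(l, w) = 3 - w*(2 + l + w) (Z(l, w) = 3 - w*(w + (l - 1*(-2))) = 3 - w*(w + (l + 2)) = 3 - w*(w + (2 + l)) = 3 - w*(2 + l + w))
Q(h) = 0 (Q(h) = 0²*(3 - 1*(-1)² - 2*(-1) - 1*2*(-1)) = 0*(3 - 1*1 + 2 + 2) = 0*(3 - 1 + 2 + 2) = 0*6 = 0)
(Q(7) + 70)*(29 - b) = (0 + 70)*(29 - 1*(-30)) = 70*(29 + 30) = 70*59 = 4130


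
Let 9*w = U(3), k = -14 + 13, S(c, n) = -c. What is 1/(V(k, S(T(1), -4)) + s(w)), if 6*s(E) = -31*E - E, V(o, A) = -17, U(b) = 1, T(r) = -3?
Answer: -27/475 ≈ -0.056842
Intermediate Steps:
k = -1
w = ⅑ (w = (⅑)*1 = ⅑ ≈ 0.11111)
s(E) = -16*E/3 (s(E) = (-31*E - E)/6 = (-32*E)/6 = -16*E/3)
1/(V(k, S(T(1), -4)) + s(w)) = 1/(-17 - 16/3*⅑) = 1/(-17 - 16/27) = 1/(-475/27) = -27/475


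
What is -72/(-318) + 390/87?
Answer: 7238/1537 ≈ 4.7092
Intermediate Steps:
-72/(-318) + 390/87 = -72*(-1/318) + 390*(1/87) = 12/53 + 130/29 = 7238/1537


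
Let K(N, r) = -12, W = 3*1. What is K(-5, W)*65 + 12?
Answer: -768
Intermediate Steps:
W = 3
K(-5, W)*65 + 12 = -12*65 + 12 = -780 + 12 = -768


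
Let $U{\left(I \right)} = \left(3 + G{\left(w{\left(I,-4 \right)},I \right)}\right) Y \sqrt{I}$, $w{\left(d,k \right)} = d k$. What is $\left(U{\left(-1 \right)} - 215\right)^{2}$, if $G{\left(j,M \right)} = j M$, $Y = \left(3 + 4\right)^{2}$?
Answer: $43824 + 21070 i \approx 43824.0 + 21070.0 i$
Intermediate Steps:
$Y = 49$ ($Y = 7^{2} = 49$)
$G{\left(j,M \right)} = M j$
$U{\left(I \right)} = 49 \sqrt{I} \left(3 - 4 I^{2}\right)$ ($U{\left(I \right)} = \left(3 + I I \left(-4\right)\right) 49 \sqrt{I} = \left(3 + I \left(- 4 I\right)\right) 49 \sqrt{I} = \left(3 - 4 I^{2}\right) 49 \sqrt{I} = 49 \sqrt{I} \left(3 - 4 I^{2}\right)$)
$\left(U{\left(-1 \right)} - 215\right)^{2} = \left(\sqrt{-1} \left(147 - 196 \left(-1\right)^{2}\right) - 215\right)^{2} = \left(i \left(147 - 196\right) - 215\right)^{2} = \left(i \left(-49\right) - 215\right)^{2} = \left(- 49 i - 215\right)^{2} = \left(-215 - 49 i\right)^{2}$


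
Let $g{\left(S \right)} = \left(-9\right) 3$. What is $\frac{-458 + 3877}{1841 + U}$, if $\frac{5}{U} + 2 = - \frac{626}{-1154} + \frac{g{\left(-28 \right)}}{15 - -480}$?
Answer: $\frac{164064134}{88183551} \approx 1.8605$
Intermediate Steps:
$g{\left(S \right)} = -27$
$U = - \frac{158675}{47986}$ ($U = \frac{5}{-2 - \left(- \frac{313}{577} + \frac{27}{15 - -480}\right)} = \frac{5}{-2 - \left(- \frac{313}{577} + \frac{27}{15 + 480}\right)} = \frac{5}{-2 + \left(\frac{313}{577} - \frac{27}{495}\right)} = \frac{5}{-2 + \left(\frac{313}{577} - \frac{3}{55}\right)} = \frac{5}{-2 + \frac{15484}{31735}} = \frac{5}{- \frac{47986}{31735}} = 5 \left(- \frac{31735}{47986}\right) = - \frac{158675}{47986} \approx -3.3067$)
$\frac{-458 + 3877}{1841 + U} = \frac{-458 + 3877}{1841 - \frac{158675}{47986}} = \frac{3419}{\frac{88183551}{47986}} = 3419 \cdot \frac{47986}{88183551} = \frac{164064134}{88183551}$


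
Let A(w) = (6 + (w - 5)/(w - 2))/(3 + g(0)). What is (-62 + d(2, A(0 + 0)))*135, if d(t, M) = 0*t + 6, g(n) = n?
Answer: -7560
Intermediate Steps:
A(w) = 2 + (-5 + w)/(3*(-2 + w)) (A(w) = (6 + (w - 5)/(w - 2))/(3 + 0) = (6 + (-5 + w)/(-2 + w))/3 = (6 + (-5 + w)/(-2 + w))*(⅓) = 2 + (-5 + w)/(3*(-2 + w)))
d(t, M) = 6 (d(t, M) = 0 + 6 = 6)
(-62 + d(2, A(0 + 0)))*135 = (-62 + 6)*135 = -56*135 = -7560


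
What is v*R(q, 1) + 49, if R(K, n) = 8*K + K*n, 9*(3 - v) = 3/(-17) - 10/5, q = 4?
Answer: 2817/17 ≈ 165.71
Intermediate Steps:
v = 496/153 (v = 3 - (3/(-17) - 10/5)/9 = 3 - (3*(-1/17) - 10*1/5)/9 = 3 - (-3/17 - 2)/9 = 3 - 1/9*(-37/17) = 3 + 37/153 = 496/153 ≈ 3.2418)
v*R(q, 1) + 49 = 496*(4*(8 + 1))/153 + 49 = 496*(4*9)/153 + 49 = (496/153)*36 + 49 = 1984/17 + 49 = 2817/17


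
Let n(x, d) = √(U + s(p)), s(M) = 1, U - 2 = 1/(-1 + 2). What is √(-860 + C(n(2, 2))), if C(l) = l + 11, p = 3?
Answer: 11*I*√7 ≈ 29.103*I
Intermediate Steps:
U = 3 (U = 2 + 1/(-1 + 2) = 2 + 1/1 = 2 + 1 = 3)
n(x, d) = 2 (n(x, d) = √(3 + 1) = √4 = 2)
C(l) = 11 + l
√(-860 + C(n(2, 2))) = √(-860 + (11 + 2)) = √(-860 + 13) = √(-847) = 11*I*√7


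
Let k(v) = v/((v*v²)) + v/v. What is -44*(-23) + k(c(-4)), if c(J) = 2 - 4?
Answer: 4053/4 ≈ 1013.3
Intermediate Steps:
c(J) = -2
k(v) = 1 + v⁻² (k(v) = v/(v³) + 1 = v/v³ + 1 = v⁻² + 1 = 1 + v⁻²)
-44*(-23) + k(c(-4)) = -44*(-23) + (1 + (-2)⁻²) = 1012 + (1 + ¼) = 1012 + 5/4 = 4053/4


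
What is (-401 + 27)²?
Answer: 139876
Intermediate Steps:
(-401 + 27)² = (-374)² = 139876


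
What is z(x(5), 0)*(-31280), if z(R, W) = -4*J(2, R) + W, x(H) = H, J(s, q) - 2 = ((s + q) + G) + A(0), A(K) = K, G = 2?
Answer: 1376320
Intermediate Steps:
J(s, q) = 4 + q + s (J(s, q) = 2 + (((s + q) + 2) + 0) = 2 + (((q + s) + 2) + 0) = 2 + ((2 + q + s) + 0) = 2 + (2 + q + s) = 4 + q + s)
z(R, W) = -24 + W - 4*R (z(R, W) = -4*(4 + R + 2) + W = -4*(6 + R) + W = (-24 - 4*R) + W = -24 + W - 4*R)
z(x(5), 0)*(-31280) = (-24 + 0 - 4*5)*(-31280) = (-24 + 0 - 20)*(-31280) = -44*(-31280) = 1376320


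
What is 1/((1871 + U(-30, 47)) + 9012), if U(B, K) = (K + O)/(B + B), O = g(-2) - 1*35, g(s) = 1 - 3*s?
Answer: 60/652961 ≈ 9.1889e-5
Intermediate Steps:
O = -28 (O = (1 - 3*(-2)) - 1*35 = (1 + 6) - 35 = 7 - 35 = -28)
U(B, K) = (-28 + K)/(2*B) (U(B, K) = (K - 28)/(B + B) = (-28 + K)/((2*B)) = (-28 + K)*(1/(2*B)) = (-28 + K)/(2*B))
1/((1871 + U(-30, 47)) + 9012) = 1/((1871 + (½)*(-28 + 47)/(-30)) + 9012) = 1/((1871 + (½)*(-1/30)*19) + 9012) = 1/((1871 - 19/60) + 9012) = 1/(112241/60 + 9012) = 1/(652961/60) = 60/652961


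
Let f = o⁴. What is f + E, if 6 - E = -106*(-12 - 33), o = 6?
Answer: -3468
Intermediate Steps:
E = -4764 (E = 6 - (-106)*(-12 - 33) = 6 - (-106)*(-45) = 6 - 1*4770 = 6 - 4770 = -4764)
f = 1296 (f = 6⁴ = 1296)
f + E = 1296 - 4764 = -3468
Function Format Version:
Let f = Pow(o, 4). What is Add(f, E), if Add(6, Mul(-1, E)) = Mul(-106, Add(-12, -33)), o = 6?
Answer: -3468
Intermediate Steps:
E = -4764 (E = Add(6, Mul(-1, Mul(-106, Add(-12, -33)))) = Add(6, Mul(-1, Mul(-106, -45))) = Add(6, Mul(-1, 4770)) = Add(6, -4770) = -4764)
f = 1296 (f = Pow(6, 4) = 1296)
Add(f, E) = Add(1296, -4764) = -3468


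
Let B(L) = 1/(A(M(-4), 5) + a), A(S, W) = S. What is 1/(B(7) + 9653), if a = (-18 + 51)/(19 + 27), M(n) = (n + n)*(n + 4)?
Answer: 33/318595 ≈ 0.00010358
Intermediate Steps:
M(n) = 2*n*(4 + n) (M(n) = (2*n)*(4 + n) = 2*n*(4 + n))
a = 33/46 ≈ 0.71739
B(L) = 46/33 (B(L) = 1/(2*(-4)*(4 - 4) + 33/46) = 1/(2*(-4)*0 + 33/46) = 1/(0 + 33/46) = 1/(33/46) = 46/33)
1/(B(7) + 9653) = 1/(46/33 + 9653) = 1/(318595/33) = 33/318595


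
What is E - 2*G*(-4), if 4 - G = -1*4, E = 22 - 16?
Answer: 70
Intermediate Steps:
E = 6
G = 8 (G = 4 - (-1)*4 = 4 - 1*(-4) = 4 + 4 = 8)
E - 2*G*(-4) = 6 - 2*8*(-4) = 6 - 16*(-4) = 6 + 64 = 70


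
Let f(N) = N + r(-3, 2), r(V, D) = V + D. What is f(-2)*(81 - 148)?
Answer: 201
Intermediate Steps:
r(V, D) = D + V
f(N) = -1 + N (f(N) = N + (2 - 3) = N - 1 = -1 + N)
f(-2)*(81 - 148) = (-1 - 2)*(81 - 148) = -3*(-67) = 201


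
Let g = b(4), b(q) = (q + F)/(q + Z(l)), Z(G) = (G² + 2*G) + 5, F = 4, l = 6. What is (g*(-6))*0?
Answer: 0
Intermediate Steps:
Z(G) = 5 + G² + 2*G
b(q) = (4 + q)/(53 + q) (b(q) = (q + 4)/(q + (5 + 6² + 2*6)) = (4 + q)/(q + (5 + 36 + 12)) = (4 + q)/(q + 53) = (4 + q)/(53 + q))
g = 8/57 (g = (4 + 4)/(53 + 4) = 8/57 ≈ 0.14035)
(g*(-6))*0 = ((8/57)*(-6))*0 = -16/19*0 = 0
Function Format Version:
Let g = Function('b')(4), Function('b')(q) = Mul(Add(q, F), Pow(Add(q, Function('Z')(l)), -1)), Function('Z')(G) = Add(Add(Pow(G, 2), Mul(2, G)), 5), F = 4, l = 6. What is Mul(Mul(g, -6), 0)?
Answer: 0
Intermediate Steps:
Function('Z')(G) = Add(5, Pow(G, 2), Mul(2, G))
Function('b')(q) = Mul(Pow(Add(53, q), -1), Add(4, q)) (Function('b')(q) = Mul(Add(q, 4), Pow(Add(q, Add(5, Pow(6, 2), Mul(2, 6))), -1)) = Mul(Add(4, q), Pow(Add(q, Add(5, 36, 12)), -1)) = Mul(Add(4, q), Pow(Add(q, 53), -1)) = Mul(Add(4, q), Pow(Add(53, q), -1)) = Mul(Pow(Add(53, q), -1), Add(4, q)))
g = Rational(8, 57) (g = Mul(Pow(Add(53, 4), -1), Add(4, 4)) = Mul(Pow(57, -1), 8) = Mul(Rational(1, 57), 8) = Rational(8, 57) ≈ 0.14035)
Mul(Mul(g, -6), 0) = Mul(Mul(Rational(8, 57), -6), 0) = Mul(Rational(-16, 19), 0) = 0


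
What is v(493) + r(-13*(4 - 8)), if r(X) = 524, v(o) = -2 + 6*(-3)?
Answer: 504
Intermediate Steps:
v(o) = -20 (v(o) = -2 - 18 = -20)
v(493) + r(-13*(4 - 8)) = -20 + 524 = 504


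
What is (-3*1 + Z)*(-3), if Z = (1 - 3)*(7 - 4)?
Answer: 27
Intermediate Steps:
Z = -6 (Z = -2*3 = -6)
(-3*1 + Z)*(-3) = (-3*1 - 6)*(-3) = (-3 - 6)*(-3) = -9*(-3) = 27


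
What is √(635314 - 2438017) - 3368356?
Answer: -3368356 + I*√1802703 ≈ -3.3684e+6 + 1342.6*I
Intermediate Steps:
√(635314 - 2438017) - 3368356 = √(-1802703) - 3368356 = I*√1802703 - 3368356 = -3368356 + I*√1802703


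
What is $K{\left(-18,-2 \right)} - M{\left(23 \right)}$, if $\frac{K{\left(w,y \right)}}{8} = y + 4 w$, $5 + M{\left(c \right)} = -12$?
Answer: $-575$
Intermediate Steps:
$M{\left(c \right)} = -17$ ($M{\left(c \right)} = -5 - 12 = -17$)
$K{\left(w,y \right)} = 8 y + 32 w$ ($K{\left(w,y \right)} = 8 \left(y + 4 w\right) = 8 y + 32 w$)
$K{\left(-18,-2 \right)} - M{\left(23 \right)} = \left(8 \left(-2\right) + 32 \left(-18\right)\right) - -17 = \left(-16 - 576\right) + 17 = -592 + 17 = -575$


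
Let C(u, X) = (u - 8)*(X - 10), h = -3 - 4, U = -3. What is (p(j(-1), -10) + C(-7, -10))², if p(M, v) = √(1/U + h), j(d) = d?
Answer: (900 + I*√66)²/9 ≈ 89993.0 + 1624.8*I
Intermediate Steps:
h = -7
p(M, v) = I*√66/3 (p(M, v) = √(1/(-3) - 7) = √(1*(-⅓) - 7) = √(-⅓ - 7) = √(-22/3) = I*√66/3)
C(u, X) = (-10 + X)*(-8 + u) (C(u, X) = (-8 + u)*(-10 + X) = (-10 + X)*(-8 + u))
(p(j(-1), -10) + C(-7, -10))² = (I*√66/3 + (80 - 10*(-7) - 8*(-10) - 10*(-7)))² = (I*√66/3 + (80 + 70 + 80 + 70))² = (I*√66/3 + 300)² = (300 + I*√66/3)²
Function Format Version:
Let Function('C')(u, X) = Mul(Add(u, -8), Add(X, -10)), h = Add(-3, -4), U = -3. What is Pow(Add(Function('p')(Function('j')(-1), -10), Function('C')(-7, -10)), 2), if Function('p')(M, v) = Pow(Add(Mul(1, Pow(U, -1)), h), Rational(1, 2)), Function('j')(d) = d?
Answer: Mul(Rational(1, 9), Pow(Add(900, Mul(I, Pow(66, Rational(1, 2)))), 2)) ≈ Add(89993., Mul(1624.8, I))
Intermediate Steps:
h = -7
Function('p')(M, v) = Mul(Rational(1, 3), I, Pow(66, Rational(1, 2))) (Function('p')(M, v) = Pow(Add(Mul(1, Pow(-3, -1)), -7), Rational(1, 2)) = Pow(Add(Mul(1, Rational(-1, 3)), -7), Rational(1, 2)) = Pow(Add(Rational(-1, 3), -7), Rational(1, 2)) = Pow(Rational(-22, 3), Rational(1, 2)) = Mul(Rational(1, 3), I, Pow(66, Rational(1, 2))))
Function('C')(u, X) = Mul(Add(-10, X), Add(-8, u)) (Function('C')(u, X) = Mul(Add(-8, u), Add(-10, X)) = Mul(Add(-10, X), Add(-8, u)))
Pow(Add(Function('p')(Function('j')(-1), -10), Function('C')(-7, -10)), 2) = Pow(Add(Mul(Rational(1, 3), I, Pow(66, Rational(1, 2))), Add(80, Mul(-10, -7), Mul(-8, -10), Mul(-10, -7))), 2) = Pow(Add(Mul(Rational(1, 3), I, Pow(66, Rational(1, 2))), Add(80, 70, 80, 70)), 2) = Pow(Add(Mul(Rational(1, 3), I, Pow(66, Rational(1, 2))), 300), 2) = Pow(Add(300, Mul(Rational(1, 3), I, Pow(66, Rational(1, 2)))), 2)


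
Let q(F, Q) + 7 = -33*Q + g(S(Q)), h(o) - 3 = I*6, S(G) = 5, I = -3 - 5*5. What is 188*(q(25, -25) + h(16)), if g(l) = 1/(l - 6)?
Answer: 122576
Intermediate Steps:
I = -28 (I = -3 - 25 = -28)
h(o) = -165 (h(o) = 3 - 28*6 = 3 - 168 = -165)
g(l) = 1/(-6 + l)
q(F, Q) = -8 - 33*Q (q(F, Q) = -7 + (-33*Q + 1/(-6 + 5)) = -7 + (-33*Q + 1/(-1)) = -7 + (-33*Q - 1) = -7 + (-1 - 33*Q) = -8 - 33*Q)
188*(q(25, -25) + h(16)) = 188*((-8 - 33*(-25)) - 165) = 188*((-8 + 825) - 165) = 188*(817 - 165) = 188*652 = 122576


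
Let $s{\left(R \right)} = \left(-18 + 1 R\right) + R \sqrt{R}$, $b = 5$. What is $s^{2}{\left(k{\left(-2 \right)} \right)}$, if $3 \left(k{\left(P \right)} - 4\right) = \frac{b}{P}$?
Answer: $\frac{54385}{216} - \frac{1691 \sqrt{114}}{108} \approx 84.607$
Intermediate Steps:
$k{\left(P \right)} = 4 + \frac{5}{3 P}$ ($k{\left(P \right)} = 4 + \frac{5 \frac{1}{P}}{3} = 4 + \frac{5}{3 P}$)
$s{\left(R \right)} = -18 + R + R^{\frac{3}{2}}$ ($s{\left(R \right)} = \left(-18 + R\right) + R^{\frac{3}{2}} = -18 + R + R^{\frac{3}{2}}$)
$s^{2}{\left(k{\left(-2 \right)} \right)} = \left(-18 + \left(4 + \frac{5}{3 \left(-2\right)}\right) + \left(4 + \frac{5}{3 \left(-2\right)}\right)^{\frac{3}{2}}\right)^{2} = \left(-18 + \left(4 + \frac{5}{3} \left(- \frac{1}{2}\right)\right) + \left(4 + \frac{5}{3} \left(- \frac{1}{2}\right)\right)^{\frac{3}{2}}\right)^{2} = \left(-18 + \left(4 - \frac{5}{6}\right) + \left(4 - \frac{5}{6}\right)^{\frac{3}{2}}\right)^{2} = \left(-18 + \frac{19}{6} + \left(\frac{19}{6}\right)^{\frac{3}{2}}\right)^{2} = \left(-18 + \frac{19}{6} + \frac{19 \sqrt{114}}{36}\right)^{2} = \left(- \frac{89}{6} + \frac{19 \sqrt{114}}{36}\right)^{2}$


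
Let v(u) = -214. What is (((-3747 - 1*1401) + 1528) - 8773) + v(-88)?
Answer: -12607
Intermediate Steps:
(((-3747 - 1*1401) + 1528) - 8773) + v(-88) = (((-3747 - 1*1401) + 1528) - 8773) - 214 = (((-3747 - 1401) + 1528) - 8773) - 214 = ((-5148 + 1528) - 8773) - 214 = (-3620 - 8773) - 214 = -12393 - 214 = -12607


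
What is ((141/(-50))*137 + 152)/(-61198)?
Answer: 11717/3059900 ≈ 0.0038292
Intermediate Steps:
((141/(-50))*137 + 152)/(-61198) = ((141*(-1/50))*137 + 152)*(-1/61198) = (-141/50*137 + 152)*(-1/61198) = (-19317/50 + 152)*(-1/61198) = -11717/50*(-1/61198) = 11717/3059900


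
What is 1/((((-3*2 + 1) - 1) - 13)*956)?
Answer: -1/18164 ≈ -5.5054e-5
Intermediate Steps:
1/((((-3*2 + 1) - 1) - 13)*956) = 1/((((-6 + 1) - 1) - 13)*956) = 1/(((-5 - 1) - 13)*956) = 1/((-6 - 13)*956) = 1/(-19*956) = 1/(-18164) = -1/18164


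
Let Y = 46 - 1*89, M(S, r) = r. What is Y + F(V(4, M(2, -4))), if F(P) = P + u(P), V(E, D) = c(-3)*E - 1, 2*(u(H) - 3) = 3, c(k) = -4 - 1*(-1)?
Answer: -103/2 ≈ -51.500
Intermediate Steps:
c(k) = -3 (c(k) = -4 + 1 = -3)
u(H) = 9/2 (u(H) = 3 + (½)*3 = 3 + 3/2 = 9/2)
V(E, D) = -1 - 3*E (V(E, D) = -3*E - 1 = -1 - 3*E)
Y = -43 (Y = 46 - 89 = -43)
F(P) = 9/2 + P (F(P) = P + 9/2 = 9/2 + P)
Y + F(V(4, M(2, -4))) = -43 + (9/2 + (-1 - 3*4)) = -43 + (9/2 + (-1 - 12)) = -43 + (9/2 - 13) = -43 - 17/2 = -103/2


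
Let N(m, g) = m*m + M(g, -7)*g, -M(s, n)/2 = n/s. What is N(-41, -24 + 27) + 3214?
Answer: 4909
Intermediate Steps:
M(s, n) = -2*n/s
N(m, g) = 14 + m² (N(m, g) = m*m + (-2*(-7)/g)*g = m² + (14/g)*g = m² + 14 = 14 + m²)
N(-41, -24 + 27) + 3214 = (14 + (-41)²) + 3214 = (14 + 1681) + 3214 = 1695 + 3214 = 4909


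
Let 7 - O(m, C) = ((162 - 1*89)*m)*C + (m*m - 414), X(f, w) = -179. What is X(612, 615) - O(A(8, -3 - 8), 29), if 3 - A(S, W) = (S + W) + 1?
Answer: 10010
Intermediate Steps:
A(S, W) = 2 - S - W (A(S, W) = 3 - ((S + W) + 1) = 3 - (1 + S + W) = 3 + (-1 - S - W) = 2 - S - W)
O(m, C) = 421 - m² - 73*C*m (O(m, C) = 7 - (((162 - 1*89)*m)*C + (m*m - 414)) = 7 - (((162 - 89)*m)*C + (m² - 414)) = 7 - ((73*m)*C + (-414 + m²)) = 7 - (73*C*m + (-414 + m²)) = 7 - (-414 + m² + 73*C*m) = 7 + (414 - m² - 73*C*m) = 421 - m² - 73*C*m)
X(612, 615) - O(A(8, -3 - 8), 29) = -179 - (421 - (2 - 1*8 - (-3 - 8))² - 73*29*(2 - 1*8 - (-3 - 8))) = -179 - (421 - (2 - 8 - 1*(-11))² - 73*29*(2 - 8 - 1*(-11))) = -179 - (421 - (2 - 8 + 11)² - 73*29*(2 - 8 + 11)) = -179 - (421 - 1*5² - 73*29*5) = -179 - (421 - 1*25 - 10585) = -179 - (421 - 25 - 10585) = -179 - 1*(-10189) = -179 + 10189 = 10010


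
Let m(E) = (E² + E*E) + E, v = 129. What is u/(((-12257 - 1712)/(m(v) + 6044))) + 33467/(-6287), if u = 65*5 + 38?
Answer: -90510951878/87823103 ≈ -1030.6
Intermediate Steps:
u = 363 (u = 325 + 38 = 363)
m(E) = E + 2*E² (m(E) = (E² + E²) + E = 2*E² + E = E + 2*E²)
u/(((-12257 - 1712)/(m(v) + 6044))) + 33467/(-6287) = 363/(((-12257 - 1712)/(129*(1 + 2*129) + 6044))) + 33467/(-6287) = 363/((-13969/(129*(1 + 258) + 6044))) + 33467*(-1/6287) = 363/((-13969/(129*259 + 6044))) - 33467/6287 = 363/((-13969/(33411 + 6044))) - 33467/6287 = 363/((-13969/39455)) - 33467/6287 = 363/((-13969*1/39455)) - 33467/6287 = 363/(-13969/39455) - 33467/6287 = 363*(-39455/13969) - 33467/6287 = -14322165/13969 - 33467/6287 = -90510951878/87823103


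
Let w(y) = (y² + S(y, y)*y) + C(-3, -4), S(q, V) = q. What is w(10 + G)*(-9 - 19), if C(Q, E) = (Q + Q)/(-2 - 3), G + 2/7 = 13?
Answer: -1012416/35 ≈ -28926.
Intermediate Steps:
G = 89/7 (G = -2/7 + 13 = 89/7 ≈ 12.714)
C(Q, E) = -2*Q/5 (C(Q, E) = (2*Q)/(-5) = (2*Q)*(-⅕) = -2*Q/5)
w(y) = 6/5 + 2*y² (w(y) = (y² + y*y) - ⅖*(-3) = (y² + y²) + 6/5 = 2*y² + 6/5 = 6/5 + 2*y²)
w(10 + G)*(-9 - 19) = (6/5 + 2*(10 + 89/7)²)*(-9 - 19) = (6/5 + 2*(159/7)²)*(-28) = (6/5 + 2*(25281/49))*(-28) = (6/5 + 50562/49)*(-28) = (253104/245)*(-28) = -1012416/35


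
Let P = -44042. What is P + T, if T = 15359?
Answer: -28683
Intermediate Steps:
P + T = -44042 + 15359 = -28683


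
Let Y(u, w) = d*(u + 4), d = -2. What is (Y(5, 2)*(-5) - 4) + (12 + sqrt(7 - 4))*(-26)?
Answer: -226 - 26*sqrt(3) ≈ -271.03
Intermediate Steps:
Y(u, w) = -8 - 2*u (Y(u, w) = -2*(u + 4) = -2*(4 + u) = -8 - 2*u)
(Y(5, 2)*(-5) - 4) + (12 + sqrt(7 - 4))*(-26) = ((-8 - 2*5)*(-5) - 4) + (12 + sqrt(7 - 4))*(-26) = ((-8 - 10)*(-5) - 4) + (12 + sqrt(3))*(-26) = (-18*(-5) - 4) + (-312 - 26*sqrt(3)) = (90 - 4) + (-312 - 26*sqrt(3)) = 86 + (-312 - 26*sqrt(3)) = -226 - 26*sqrt(3)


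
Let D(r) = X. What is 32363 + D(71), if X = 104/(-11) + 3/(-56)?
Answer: 19929751/616 ≈ 32354.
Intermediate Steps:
X = -5857/616 (X = 104*(-1/11) + 3*(-1/56) = -104/11 - 3/56 = -5857/616 ≈ -9.5081)
D(r) = -5857/616
32363 + D(71) = 32363 - 5857/616 = 19929751/616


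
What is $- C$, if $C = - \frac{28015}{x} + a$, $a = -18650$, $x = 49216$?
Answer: $\frac{917906415}{49216} \approx 18651.0$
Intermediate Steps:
$C = - \frac{917906415}{49216}$ ($C = - \frac{28015}{49216} - 18650 = - \frac{917906415}{49216} \approx -18651.0$)
$- C = \left(-1\right) \left(- \frac{917906415}{49216}\right) = \frac{917906415}{49216}$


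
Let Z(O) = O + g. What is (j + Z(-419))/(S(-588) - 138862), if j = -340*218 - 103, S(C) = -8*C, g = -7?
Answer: 74649/134158 ≈ 0.55643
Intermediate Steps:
Z(O) = -7 + O (Z(O) = O - 7 = -7 + O)
j = -74223 (j = -74120 - 103 = -74223)
(j + Z(-419))/(S(-588) - 138862) = (-74223 + (-7 - 419))/(-8*(-588) - 138862) = (-74223 - 426)/(4704 - 138862) = -74649/(-134158) = -74649*(-1/134158) = 74649/134158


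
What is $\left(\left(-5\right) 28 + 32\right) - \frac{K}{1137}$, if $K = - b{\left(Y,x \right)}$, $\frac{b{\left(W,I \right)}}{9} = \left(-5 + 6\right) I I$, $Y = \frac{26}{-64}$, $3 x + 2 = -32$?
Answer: $- \frac{121640}{1137} \approx -106.98$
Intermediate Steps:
$x = - \frac{34}{3}$ ($x = - \frac{2}{3} + \frac{1}{3} \left(-32\right) = - \frac{2}{3} - \frac{32}{3} = - \frac{34}{3} \approx -11.333$)
$Y = - \frac{13}{32}$ ($Y = 26 \left(- \frac{1}{64}\right) = - \frac{13}{32} \approx -0.40625$)
$b{\left(W,I \right)} = 9 I^{2}$ ($b{\left(W,I \right)} = 9 \left(-5 + 6\right) I I = 9 \cdot 1 I^{2} = 9 I^{2}$)
$K = -1156$ ($K = - 9 \left(- \frac{34}{3}\right)^{2} = - \frac{9 \cdot 1156}{9} = \left(-1\right) 1156 = -1156$)
$\left(\left(-5\right) 28 + 32\right) - \frac{K}{1137} = \left(\left(-5\right) 28 + 32\right) - - \frac{1156}{1137} = \left(-140 + 32\right) - \left(-1156\right) \frac{1}{1137} = -108 - - \frac{1156}{1137} = -108 + \frac{1156}{1137} = - \frac{121640}{1137}$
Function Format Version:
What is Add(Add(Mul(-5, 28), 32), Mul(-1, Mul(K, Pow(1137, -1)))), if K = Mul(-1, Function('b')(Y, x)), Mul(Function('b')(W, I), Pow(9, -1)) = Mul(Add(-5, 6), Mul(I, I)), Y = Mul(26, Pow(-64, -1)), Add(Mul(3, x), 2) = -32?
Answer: Rational(-121640, 1137) ≈ -106.98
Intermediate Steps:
x = Rational(-34, 3) (x = Add(Rational(-2, 3), Mul(Rational(1, 3), -32)) = Add(Rational(-2, 3), Rational(-32, 3)) = Rational(-34, 3) ≈ -11.333)
Y = Rational(-13, 32) (Y = Mul(26, Rational(-1, 64)) = Rational(-13, 32) ≈ -0.40625)
Function('b')(W, I) = Mul(9, Pow(I, 2)) (Function('b')(W, I) = Mul(9, Mul(Add(-5, 6), Mul(I, I))) = Mul(9, Mul(1, Pow(I, 2))) = Mul(9, Pow(I, 2)))
K = -1156 (K = Mul(-1, Mul(9, Pow(Rational(-34, 3), 2))) = Mul(-1, Mul(9, Rational(1156, 9))) = Mul(-1, 1156) = -1156)
Add(Add(Mul(-5, 28), 32), Mul(-1, Mul(K, Pow(1137, -1)))) = Add(Add(Mul(-5, 28), 32), Mul(-1, Mul(-1156, Pow(1137, -1)))) = Add(Add(-140, 32), Mul(-1, Mul(-1156, Rational(1, 1137)))) = Add(-108, Mul(-1, Rational(-1156, 1137))) = Add(-108, Rational(1156, 1137)) = Rational(-121640, 1137)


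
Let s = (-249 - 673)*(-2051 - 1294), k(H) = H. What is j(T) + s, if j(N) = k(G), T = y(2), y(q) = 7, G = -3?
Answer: 3084087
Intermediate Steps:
T = 7
j(N) = -3
s = 3084090 (s = -922*(-3345) = 3084090)
j(T) + s = -3 + 3084090 = 3084087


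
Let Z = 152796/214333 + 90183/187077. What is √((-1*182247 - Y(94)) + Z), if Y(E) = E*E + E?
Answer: I*√696968607913961490973426/1909370221 ≈ 437.24*I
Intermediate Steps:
Z = 2281610011/1909370221 (Z = 152796*(1/214333) + 90183*(1/187077) = 21828/30619 + 30061/62359 = 2281610011/1909370221 ≈ 1.1950)
Y(E) = E + E² (Y(E) = E² + E = E + E²)
√((-1*182247 - Y(94)) + Z) = √((-1*182247 - 94*(1 + 94)) + 2281610011/1909370221) = √((-182247 - 94*95) + 2281610011/1909370221) = √((-182247 - 1*8930) + 2281610011/1909370221) = √((-182247 - 8930) + 2281610011/1909370221) = √(-191177 + 2281610011/1909370221) = √(-365025389130106/1909370221) = I*√696968607913961490973426/1909370221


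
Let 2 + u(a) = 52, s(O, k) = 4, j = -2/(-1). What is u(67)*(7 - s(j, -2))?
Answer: 150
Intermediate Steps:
j = 2 (j = -2*(-1) = 2)
u(a) = 50 (u(a) = -2 + 52 = 50)
u(67)*(7 - s(j, -2)) = 50*(7 - 1*4) = 50*(7 - 4) = 50*3 = 150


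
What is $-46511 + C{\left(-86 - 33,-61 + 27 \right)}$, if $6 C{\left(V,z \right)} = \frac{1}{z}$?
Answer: $- \frac{9488245}{204} \approx -46511.0$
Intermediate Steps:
$C{\left(V,z \right)} = \frac{1}{6 z}$
$-46511 + C{\left(-86 - 33,-61 + 27 \right)} = -46511 + \frac{1}{6 \left(-61 + 27\right)} = -46511 + \frac{1}{6 \left(-34\right)} = -46511 + \frac{1}{6} \left(- \frac{1}{34}\right) = -46511 - \frac{1}{204} = - \frac{9488245}{204}$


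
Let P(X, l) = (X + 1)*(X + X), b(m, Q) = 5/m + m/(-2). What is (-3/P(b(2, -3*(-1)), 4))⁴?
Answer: 16/625 ≈ 0.025600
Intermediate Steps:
b(m, Q) = 5/m - m/2 (b(m, Q) = 5/m + m*(-½) = 5/m - m/2)
P(X, l) = 2*X*(1 + X) (P(X, l) = (1 + X)*(2*X) = 2*X*(1 + X))
(-3/P(b(2, -3*(-1)), 4))⁴ = (-3*1/(2*(1 + (5/2 - ½*2))*(5/2 - ½*2)))⁴ = (-3*1/(2*(1 + (5*(½) - 1))*(5*(½) - 1)))⁴ = (-3*1/(2*(1 + (5/2 - 1))*(5/2 - 1)))⁴ = (-3*1/(3*(1 + 3/2)))⁴ = (-3/(2*(3/2)*(5/2)))⁴ = (-3/15/2)⁴ = (-3*2/15)⁴ = (-⅖)⁴ = 16/625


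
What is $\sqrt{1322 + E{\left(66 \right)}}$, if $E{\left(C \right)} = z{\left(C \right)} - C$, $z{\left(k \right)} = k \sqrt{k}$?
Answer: $\sqrt{1256 + 66 \sqrt{66}} \approx 42.334$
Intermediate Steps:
$z{\left(k \right)} = k^{\frac{3}{2}}$
$E{\left(C \right)} = C^{\frac{3}{2}} - C$
$\sqrt{1322 + E{\left(66 \right)}} = \sqrt{1322 + \left(66^{\frac{3}{2}} - 66\right)} = \sqrt{1322 - \left(66 - 66 \sqrt{66}\right)} = \sqrt{1256 + 66 \sqrt{66}}$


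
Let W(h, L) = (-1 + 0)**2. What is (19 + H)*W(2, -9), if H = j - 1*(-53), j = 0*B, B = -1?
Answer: 72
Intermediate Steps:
W(h, L) = 1 (W(h, L) = (-1)**2 = 1)
j = 0 (j = 0*(-1) = 0)
H = 53 (H = 0 - 1*(-53) = 0 + 53 = 53)
(19 + H)*W(2, -9) = (19 + 53)*1 = 72*1 = 72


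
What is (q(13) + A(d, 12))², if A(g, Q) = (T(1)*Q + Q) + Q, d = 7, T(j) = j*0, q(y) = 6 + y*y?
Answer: 39601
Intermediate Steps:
q(y) = 6 + y²
T(j) = 0
A(g, Q) = 2*Q (A(g, Q) = (0*Q + Q) + Q = (0 + Q) + Q = Q + Q = 2*Q)
(q(13) + A(d, 12))² = ((6 + 13²) + 2*12)² = ((6 + 169) + 24)² = (175 + 24)² = 199² = 39601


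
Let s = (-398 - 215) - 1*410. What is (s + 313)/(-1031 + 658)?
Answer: 710/373 ≈ 1.9035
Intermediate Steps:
s = -1023 (s = -613 - 410 = -1023)
(s + 313)/(-1031 + 658) = (-1023 + 313)/(-1031 + 658) = -710/(-373) = -710*(-1/373) = 710/373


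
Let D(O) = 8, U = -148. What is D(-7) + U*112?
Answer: -16568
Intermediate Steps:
D(-7) + U*112 = 8 - 148*112 = 8 - 16576 = -16568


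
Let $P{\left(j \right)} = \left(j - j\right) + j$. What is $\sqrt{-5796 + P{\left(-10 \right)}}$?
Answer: $i \sqrt{5806} \approx 76.197 i$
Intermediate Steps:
$P{\left(j \right)} = j$ ($P{\left(j \right)} = 0 + j = j$)
$\sqrt{-5796 + P{\left(-10 \right)}} = \sqrt{-5796 - 10} = \sqrt{-5806} = i \sqrt{5806}$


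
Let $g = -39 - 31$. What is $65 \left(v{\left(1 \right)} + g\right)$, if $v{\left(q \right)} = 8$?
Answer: $-4030$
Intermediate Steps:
$g = -70$
$65 \left(v{\left(1 \right)} + g\right) = 65 \left(8 - 70\right) = 65 \left(-62\right) = -4030$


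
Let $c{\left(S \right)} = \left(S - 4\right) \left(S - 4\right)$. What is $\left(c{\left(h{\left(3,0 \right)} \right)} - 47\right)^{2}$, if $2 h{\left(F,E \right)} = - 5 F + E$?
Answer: $\frac{116281}{16} \approx 7267.6$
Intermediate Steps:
$h{\left(F,E \right)} = \frac{E}{2} - \frac{5 F}{2}$ ($h{\left(F,E \right)} = \frac{- 5 F + E}{2} = \frac{E - 5 F}{2} = \frac{E}{2} - \frac{5 F}{2}$)
$c{\left(S \right)} = \left(-4 + S\right)^{2}$ ($c{\left(S \right)} = \left(-4 + S\right) \left(-4 + S\right) = \left(-4 + S\right)^{2}$)
$\left(c{\left(h{\left(3,0 \right)} \right)} - 47\right)^{2} = \left(\left(-4 + \left(\frac{1}{2} \cdot 0 - \frac{15}{2}\right)\right)^{2} - 47\right)^{2} = \left(\left(-4 + \left(0 - \frac{15}{2}\right)\right)^{2} - 47\right)^{2} = \left(\left(-4 - \frac{15}{2}\right)^{2} - 47\right)^{2} = \left(\left(- \frac{23}{2}\right)^{2} - 47\right)^{2} = \left(\frac{529}{4} - 47\right)^{2} = \left(\frac{341}{4}\right)^{2} = \frac{116281}{16}$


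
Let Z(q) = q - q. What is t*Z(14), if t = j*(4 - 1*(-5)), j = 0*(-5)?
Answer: 0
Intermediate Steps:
Z(q) = 0
j = 0
t = 0 (t = 0*(4 - 1*(-5)) = 0*(4 + 5) = 0*9 = 0)
t*Z(14) = 0*0 = 0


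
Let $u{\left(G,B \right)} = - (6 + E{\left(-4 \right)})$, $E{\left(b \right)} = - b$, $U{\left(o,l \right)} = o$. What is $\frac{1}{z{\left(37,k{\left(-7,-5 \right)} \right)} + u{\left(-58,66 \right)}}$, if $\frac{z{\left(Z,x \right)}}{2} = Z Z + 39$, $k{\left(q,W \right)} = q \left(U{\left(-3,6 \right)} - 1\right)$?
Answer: $\frac{1}{2806} \approx 0.00035638$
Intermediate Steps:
$k{\left(q,W \right)} = - 4 q$ ($k{\left(q,W \right)} = q \left(-3 - 1\right) = q \left(-4\right) = - 4 q$)
$z{\left(Z,x \right)} = 78 + 2 Z^{2}$ ($z{\left(Z,x \right)} = 2 \left(Z Z + 39\right) = 2 \left(Z^{2} + 39\right) = 2 \left(39 + Z^{2}\right) = 78 + 2 Z^{2}$)
$u{\left(G,B \right)} = -10$ ($u{\left(G,B \right)} = - (6 - -4) = - (6 + 4) = \left(-1\right) 10 = -10$)
$\frac{1}{z{\left(37,k{\left(-7,-5 \right)} \right)} + u{\left(-58,66 \right)}} = \frac{1}{\left(78 + 2 \cdot 37^{2}\right) - 10} = \frac{1}{\left(78 + 2 \cdot 1369\right) - 10} = \frac{1}{\left(78 + 2738\right) - 10} = \frac{1}{2816 - 10} = \frac{1}{2806}$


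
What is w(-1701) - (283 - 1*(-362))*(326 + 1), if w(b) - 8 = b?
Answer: -212608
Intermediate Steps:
w(b) = 8 + b
w(-1701) - (283 - 1*(-362))*(326 + 1) = (8 - 1701) - (283 - 1*(-362))*(326 + 1) = -1693 - (283 + 362)*327 = -1693 - 645*327 = -1693 - 1*210915 = -1693 - 210915 = -212608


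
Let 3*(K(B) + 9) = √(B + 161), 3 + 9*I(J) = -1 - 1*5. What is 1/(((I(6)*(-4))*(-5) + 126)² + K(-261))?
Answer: 101043/1134409861 - 30*I/1134409861 ≈ 8.9071e-5 - 2.6445e-8*I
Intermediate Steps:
I(J) = -1 (I(J) = -⅓ + (-1 - 1*5)/9 = -⅓ + (-1 - 5)/9 = -⅓ + (⅑)*(-6) = -⅓ - ⅔ = -1)
K(B) = -9 + √(161 + B)/3 (K(B) = -9 + √(B + 161)/3 = -9 + √(161 + B)/3)
1/(((I(6)*(-4))*(-5) + 126)² + K(-261)) = 1/((-1*(-4)*(-5) + 126)² + (-9 + √(161 - 261)/3)) = 1/((4*(-5) + 126)² + (-9 + √(-100)/3)) = 1/((-20 + 126)² + (-9 + (10*I)/3)) = 1/(106² + (-9 + 10*I/3)) = 1/(11236 + (-9 + 10*I/3)) = 1/(11227 + 10*I/3) = 9*(11227 - 10*I/3)/1134409861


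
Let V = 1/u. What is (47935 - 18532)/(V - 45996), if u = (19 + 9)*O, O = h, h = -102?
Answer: -83974968/131364577 ≈ -0.63925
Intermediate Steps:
O = -102
u = -2856 (u = (19 + 9)*(-102) = 28*(-102) = -2856)
V = -1/2856 (V = 1/(-2856) = -1/2856 ≈ -0.00035014)
(47935 - 18532)/(V - 45996) = (47935 - 18532)/(-1/2856 - 45996) = 29403/(-131364577/2856) = 29403*(-2856/131364577) = -83974968/131364577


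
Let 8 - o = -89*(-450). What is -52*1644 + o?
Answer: -125530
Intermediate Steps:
o = -40042 (o = 8 - (-89)*(-450) = 8 - 1*40050 = 8 - 40050 = -40042)
-52*1644 + o = -52*1644 - 40042 = -85488 - 40042 = -125530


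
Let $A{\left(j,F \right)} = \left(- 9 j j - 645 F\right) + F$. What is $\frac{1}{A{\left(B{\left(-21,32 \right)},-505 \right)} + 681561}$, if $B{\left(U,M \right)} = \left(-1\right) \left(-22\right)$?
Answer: $\frac{1}{1002425} \approx 9.9758 \cdot 10^{-7}$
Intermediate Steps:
$B{\left(U,M \right)} = 22$
$A{\left(j,F \right)} = - 644 F - 9 j^{2}$ ($A{\left(j,F \right)} = \left(- 9 j^{2} - 645 F\right) + F = \left(- 645 F - 9 j^{2}\right) + F = - 644 F - 9 j^{2}$)
$\frac{1}{A{\left(B{\left(-21,32 \right)},-505 \right)} + 681561} = \frac{1}{\left(\left(-644\right) \left(-505\right) - 9 \cdot 22^{2}\right) + 681561} = \frac{1}{\left(325220 - 4356\right) + 681561} = \frac{1}{320864 + 681561} = \frac{1}{1002425}$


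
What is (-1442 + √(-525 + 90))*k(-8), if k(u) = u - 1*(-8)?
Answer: 0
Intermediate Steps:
k(u) = 8 + u (k(u) = u + 8 = 8 + u)
(-1442 + √(-525 + 90))*k(-8) = (-1442 + √(-525 + 90))*(8 - 8) = (-1442 + √(-435))*0 = (-1442 + I*√435)*0 = 0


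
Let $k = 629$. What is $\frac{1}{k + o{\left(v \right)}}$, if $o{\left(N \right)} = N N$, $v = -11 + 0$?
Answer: $\frac{1}{750} \approx 0.0013333$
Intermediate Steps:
$v = -11$
$o{\left(N \right)} = N^{2}$
$\frac{1}{k + o{\left(v \right)}} = \frac{1}{629 + \left(-11\right)^{2}} = \frac{1}{629 + 121} = \frac{1}{750}$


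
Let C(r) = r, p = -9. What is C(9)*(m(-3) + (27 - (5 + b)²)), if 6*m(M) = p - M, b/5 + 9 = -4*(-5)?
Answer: -32166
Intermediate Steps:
b = 55 (b = -45 + 5*(-4*(-5)) = -45 + 5*20 = -45 + 100 = 55)
m(M) = -3/2 - M/6 (m(M) = (-9 - M)/6 = -3/2 - M/6)
C(9)*(m(-3) + (27 - (5 + b)²)) = 9*((-3/2 - ⅙*(-3)) + (27 - (5 + 55)²)) = 9*((-3/2 + ½) + (27 - 1*60²)) = 9*(-1 + (27 - 1*3600)) = 9*(-1 + (27 - 3600)) = 9*(-1 - 3573) = 9*(-3574) = -32166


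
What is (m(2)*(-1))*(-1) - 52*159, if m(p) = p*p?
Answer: -8264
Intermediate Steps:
m(p) = p²
(m(2)*(-1))*(-1) - 52*159 = (2²*(-1))*(-1) - 52*159 = (4*(-1))*(-1) - 8268 = -4*(-1) - 8268 = 4 - 8268 = -8264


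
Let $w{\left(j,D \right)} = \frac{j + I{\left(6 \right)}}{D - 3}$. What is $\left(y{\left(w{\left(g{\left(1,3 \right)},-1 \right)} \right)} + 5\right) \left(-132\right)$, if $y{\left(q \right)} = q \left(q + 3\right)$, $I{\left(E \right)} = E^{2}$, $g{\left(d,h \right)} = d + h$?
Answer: $-9900$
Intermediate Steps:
$w{\left(j,D \right)} = \frac{36 + j}{-3 + D}$ ($w{\left(j,D \right)} = \frac{j + 6^{2}}{D - 3} = \frac{j + 36}{-3 + D} = \frac{36 + j}{-3 + D}$)
$y{\left(q \right)} = q \left(3 + q\right)$
$\left(y{\left(w{\left(g{\left(1,3 \right)},-1 \right)} \right)} + 5\right) \left(-132\right) = \left(\frac{36 + \left(1 + 3\right)}{-3 - 1} \left(3 + \frac{36 + \left(1 + 3\right)}{-3 - 1}\right) + 5\right) \left(-132\right) = \left(\frac{36 + 4}{-4} \left(3 + \frac{36 + 4}{-4}\right) + 5\right) \left(-132\right) = \left(\left(- \frac{1}{4}\right) 40 \left(3 - 10\right) + 5\right) \left(-132\right) = \left(- 10 \left(3 - 10\right) + 5\right) \left(-132\right) = \left(\left(-10\right) \left(-7\right) + 5\right) \left(-132\right) = \left(70 + 5\right) \left(-132\right) = 75 \left(-132\right) = -9900$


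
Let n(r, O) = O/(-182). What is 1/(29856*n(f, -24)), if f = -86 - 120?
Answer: 91/358272 ≈ 0.00025400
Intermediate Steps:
f = -206
n(r, O) = -O/182 (n(r, O) = O*(-1/182) = -O/182)
1/(29856*n(f, -24)) = 1/(29856*((-1/182*(-24)))) = 1/(29856*(12/91)) = (1/29856)*(91/12) = 91/358272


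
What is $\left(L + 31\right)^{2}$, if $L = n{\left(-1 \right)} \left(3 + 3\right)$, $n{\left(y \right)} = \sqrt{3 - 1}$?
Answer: $1033 + 372 \sqrt{2} \approx 1559.1$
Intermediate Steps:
$n{\left(y \right)} = \sqrt{2}$
$L = 6 \sqrt{2}$ ($L = \sqrt{2} \left(3 + 3\right) = \sqrt{2} \cdot 6 = 6 \sqrt{2} \approx 8.4853$)
$\left(L + 31\right)^{2} = \left(6 \sqrt{2} + 31\right)^{2} = \left(31 + 6 \sqrt{2}\right)^{2}$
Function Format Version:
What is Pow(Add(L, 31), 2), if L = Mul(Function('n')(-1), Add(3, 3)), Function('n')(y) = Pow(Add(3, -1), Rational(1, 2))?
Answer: Add(1033, Mul(372, Pow(2, Rational(1, 2)))) ≈ 1559.1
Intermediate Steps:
Function('n')(y) = Pow(2, Rational(1, 2))
L = Mul(6, Pow(2, Rational(1, 2))) (L = Mul(Pow(2, Rational(1, 2)), Add(3, 3)) = Mul(Pow(2, Rational(1, 2)), 6) = Mul(6, Pow(2, Rational(1, 2))) ≈ 8.4853)
Pow(Add(L, 31), 2) = Pow(Add(Mul(6, Pow(2, Rational(1, 2))), 31), 2) = Pow(Add(31, Mul(6, Pow(2, Rational(1, 2)))), 2)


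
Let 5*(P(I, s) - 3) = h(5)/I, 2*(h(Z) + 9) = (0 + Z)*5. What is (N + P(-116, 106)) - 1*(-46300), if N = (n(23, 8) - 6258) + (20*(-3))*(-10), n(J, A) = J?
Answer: 47174873/1160 ≈ 40668.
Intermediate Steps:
h(Z) = -9 + 5*Z/2 (h(Z) = -9 + ((0 + Z)*5)/2 = -9 + (Z*5)/2 = -9 + (5*Z)/2 = -9 + 5*Z/2)
P(I, s) = 3 + 7/(10*I) (P(I, s) = 3 + ((-9 + (5/2)*5)/I)/5 = 3 + ((-9 + 25/2)/I)/5 = 3 + (7/(2*I))/5 = 3 + 7/(10*I))
N = -5635 (N = (23 - 6258) + (20*(-3))*(-10) = -6235 - 60*(-10) = -6235 + 600 = -5635)
(N + P(-116, 106)) - 1*(-46300) = (-5635 + (3 + (7/10)/(-116))) - 1*(-46300) = (-5635 + (3 + (7/10)*(-1/116))) + 46300 = (-5635 + (3 - 7/1160)) + 46300 = (-5635 + 3473/1160) + 46300 = -6533127/1160 + 46300 = 47174873/1160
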